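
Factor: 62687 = 62687^1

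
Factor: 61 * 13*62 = 2^1*13^1 * 31^1*61^1=49166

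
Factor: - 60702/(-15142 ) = 3^1 * 113^(-1 ) * 151^1 =453/113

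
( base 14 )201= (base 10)393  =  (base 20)jd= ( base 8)611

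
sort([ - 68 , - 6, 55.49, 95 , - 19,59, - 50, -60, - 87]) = [ - 87, - 68, - 60, - 50 , - 19 , - 6, 55.49,59,95 ]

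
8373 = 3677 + 4696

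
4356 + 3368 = 7724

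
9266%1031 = 1018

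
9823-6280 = 3543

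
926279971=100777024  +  825502947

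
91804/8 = 11475+1/2 = 11475.50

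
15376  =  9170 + 6206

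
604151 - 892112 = -287961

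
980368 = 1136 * 863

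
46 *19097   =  878462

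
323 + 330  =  653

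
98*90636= 8882328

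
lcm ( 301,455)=19565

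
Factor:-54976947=- 3^1*18325649^1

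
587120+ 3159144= 3746264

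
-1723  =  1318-3041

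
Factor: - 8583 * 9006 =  - 77298498 = -  2^1*3^2*19^1*79^1*2861^1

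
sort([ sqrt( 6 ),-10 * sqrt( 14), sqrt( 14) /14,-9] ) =[ - 10*sqrt( 14 ), - 9,sqrt( 14) /14,sqrt (6) ]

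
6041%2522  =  997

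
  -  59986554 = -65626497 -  - 5639943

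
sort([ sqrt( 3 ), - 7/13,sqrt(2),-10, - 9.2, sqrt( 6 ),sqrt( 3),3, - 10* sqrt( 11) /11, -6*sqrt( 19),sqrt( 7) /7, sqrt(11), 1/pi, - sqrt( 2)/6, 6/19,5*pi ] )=[ - 6*sqrt(19), -10,-9.2, - 10*sqrt( 11 ) /11, - 7/13, - sqrt( 2) /6,6/19, 1/pi, sqrt( 7) /7, sqrt(2), sqrt( 3 ), sqrt( 3),sqrt ( 6 ), 3, sqrt(11), 5*pi]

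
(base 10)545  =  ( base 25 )LK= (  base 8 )1041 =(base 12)395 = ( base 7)1406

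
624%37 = 32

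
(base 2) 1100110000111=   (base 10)6535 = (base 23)C83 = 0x1987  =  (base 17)15a7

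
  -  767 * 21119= - 16198273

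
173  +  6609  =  6782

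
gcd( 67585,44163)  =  7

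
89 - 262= - 173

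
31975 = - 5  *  ( - 6395)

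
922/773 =922/773 = 1.19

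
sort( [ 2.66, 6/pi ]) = [6/pi,2.66 ]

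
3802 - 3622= 180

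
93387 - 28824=64563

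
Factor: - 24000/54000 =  - 2^2*3^(-2)  =  -4/9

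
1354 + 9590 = 10944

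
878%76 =42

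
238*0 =0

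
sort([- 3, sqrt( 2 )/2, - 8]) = [ - 8, - 3 , sqrt(2)/2] 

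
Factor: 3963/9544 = 2^( - 3)*3^1 * 1193^ (-1)*1321^1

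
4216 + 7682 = 11898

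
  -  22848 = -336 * 68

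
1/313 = 1/313 = 0.00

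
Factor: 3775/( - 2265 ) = -3^(-1) * 5^1 = - 5/3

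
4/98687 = 4/98687 = 0.00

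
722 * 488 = 352336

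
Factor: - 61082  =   - 2^1*7^1*4363^1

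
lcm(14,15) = 210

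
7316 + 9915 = 17231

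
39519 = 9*4391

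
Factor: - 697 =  - 17^1*41^1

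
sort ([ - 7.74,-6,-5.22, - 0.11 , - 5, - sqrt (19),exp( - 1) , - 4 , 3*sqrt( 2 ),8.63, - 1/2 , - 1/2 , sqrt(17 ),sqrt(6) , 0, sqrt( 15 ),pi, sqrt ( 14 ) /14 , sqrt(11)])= [-7.74, - 6, - 5.22,  -  5,  -  sqrt (19 ), - 4,-1/2,-1/2 , - 0.11,0, sqrt( 14) /14,exp( - 1),sqrt( 6), pi,sqrt( 11),sqrt( 15),sqrt(17),3*sqrt( 2) , 8.63 ] 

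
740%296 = 148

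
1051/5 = 210 + 1/5 = 210.20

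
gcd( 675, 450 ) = 225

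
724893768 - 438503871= 286389897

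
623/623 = 1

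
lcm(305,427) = 2135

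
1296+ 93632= 94928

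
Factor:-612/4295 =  - 2^2*3^2*5^( - 1)*17^1*859^( - 1)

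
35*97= 3395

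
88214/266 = 331 + 12/19 = 331.63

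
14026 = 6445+7581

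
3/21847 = 3/21847=   0.00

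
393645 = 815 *483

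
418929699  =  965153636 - 546223937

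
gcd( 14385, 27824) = 1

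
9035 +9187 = 18222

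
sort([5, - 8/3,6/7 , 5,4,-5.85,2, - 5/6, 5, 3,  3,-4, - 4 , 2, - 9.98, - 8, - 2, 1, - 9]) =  [ - 9.98, - 9, - 8,-5.85, - 4, - 4, - 8/3, - 2,  -  5/6 , 6/7, 1, 2,2, 3,3, 4 , 5 , 5 , 5 ]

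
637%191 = 64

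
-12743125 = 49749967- 62493092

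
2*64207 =128414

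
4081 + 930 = 5011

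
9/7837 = 9/7837 = 0.00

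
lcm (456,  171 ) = 1368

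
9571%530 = 31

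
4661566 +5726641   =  10388207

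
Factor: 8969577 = 3^1* 19^1*37^1*4253^1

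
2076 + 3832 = 5908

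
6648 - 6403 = 245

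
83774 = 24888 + 58886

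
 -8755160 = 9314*( - 940) 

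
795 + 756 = 1551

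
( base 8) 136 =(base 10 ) 94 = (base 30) 34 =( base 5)334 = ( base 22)46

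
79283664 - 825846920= - 746563256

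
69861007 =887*78761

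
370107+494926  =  865033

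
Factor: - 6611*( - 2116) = 2^2*11^1 * 23^2*601^1 = 13988876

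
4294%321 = 121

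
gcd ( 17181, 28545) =3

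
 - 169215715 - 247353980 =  - 416569695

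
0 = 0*375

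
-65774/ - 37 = 65774/37=1777.68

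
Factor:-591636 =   -  2^2 * 3^1 * 47^1*1049^1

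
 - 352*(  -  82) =28864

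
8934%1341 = 888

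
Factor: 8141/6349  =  1163/907 =907^( - 1 )*1163^1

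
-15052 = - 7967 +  - 7085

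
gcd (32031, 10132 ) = 1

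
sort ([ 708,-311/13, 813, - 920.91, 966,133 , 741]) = [ - 920.91,- 311/13,133, 708, 741, 813,966]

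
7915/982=7915/982 = 8.06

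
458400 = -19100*( - 24)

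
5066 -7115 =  - 2049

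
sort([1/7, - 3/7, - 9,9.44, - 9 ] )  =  [ - 9, - 9, - 3/7,1/7 , 9.44]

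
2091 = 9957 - 7866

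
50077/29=1726+23/29 = 1726.79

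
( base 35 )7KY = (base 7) 36066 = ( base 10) 9309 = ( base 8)22135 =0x245D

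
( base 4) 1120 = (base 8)130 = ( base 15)5d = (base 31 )2Q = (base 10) 88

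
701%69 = 11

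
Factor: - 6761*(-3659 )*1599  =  39556859901 = 3^1*13^1*41^1*3659^1*6761^1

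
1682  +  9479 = 11161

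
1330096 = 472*2818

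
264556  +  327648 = 592204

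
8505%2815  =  60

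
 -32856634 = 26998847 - 59855481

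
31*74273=2302463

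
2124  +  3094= 5218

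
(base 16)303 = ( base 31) or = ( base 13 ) 474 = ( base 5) 11041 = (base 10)771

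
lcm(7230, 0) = 0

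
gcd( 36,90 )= 18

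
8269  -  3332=4937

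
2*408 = 816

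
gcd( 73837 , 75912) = 1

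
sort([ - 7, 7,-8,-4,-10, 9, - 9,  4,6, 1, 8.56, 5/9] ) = [ - 10,  -  9, - 8, - 7, - 4, 5/9,1,  4, 6, 7,8.56, 9 ]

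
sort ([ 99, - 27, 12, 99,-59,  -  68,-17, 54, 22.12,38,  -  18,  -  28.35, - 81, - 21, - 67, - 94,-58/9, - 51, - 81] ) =[ - 94, - 81, - 81,- 68,  -  67,-59,-51, - 28.35,  -  27,-21, - 18,-17, - 58/9, 12, 22.12,  38,54, 99,99 ]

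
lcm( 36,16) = 144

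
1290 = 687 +603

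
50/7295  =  10/1459 = 0.01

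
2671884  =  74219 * 36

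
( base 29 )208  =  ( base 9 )2277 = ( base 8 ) 3232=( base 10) 1690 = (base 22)3ai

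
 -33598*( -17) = 571166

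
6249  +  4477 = 10726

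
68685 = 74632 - 5947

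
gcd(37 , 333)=37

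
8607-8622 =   -  15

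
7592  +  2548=10140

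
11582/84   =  5791/42 = 137.88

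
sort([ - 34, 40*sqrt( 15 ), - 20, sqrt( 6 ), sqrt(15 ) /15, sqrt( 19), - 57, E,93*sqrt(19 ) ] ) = [-57 , - 34, - 20,sqrt( 15)/15 , sqrt( 6 ), E , sqrt( 19 ), 40 *sqrt(15 ), 93 *sqrt(19)]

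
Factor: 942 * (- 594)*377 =- 210949596 = - 2^2*3^4*11^1*13^1*29^1*157^1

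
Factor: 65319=3^1*21773^1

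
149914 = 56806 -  - 93108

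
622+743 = 1365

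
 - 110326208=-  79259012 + -31067196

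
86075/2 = 86075/2 = 43037.50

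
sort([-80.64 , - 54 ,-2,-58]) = [ - 80.64, -58,  -  54 ,-2]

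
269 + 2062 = 2331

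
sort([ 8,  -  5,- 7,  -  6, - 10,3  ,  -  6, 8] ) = [-10,  -  7, - 6, - 6, - 5,3,8,8] 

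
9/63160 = 9/63160 = 0.00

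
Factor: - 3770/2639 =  - 2^1 * 5^1*7^( - 1)=   - 10/7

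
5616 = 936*6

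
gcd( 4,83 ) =1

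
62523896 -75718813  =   - 13194917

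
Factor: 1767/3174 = 589/1058 = 2^( - 1)*19^1 * 23^ ( - 2)*31^1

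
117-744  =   -627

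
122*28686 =3499692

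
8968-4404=4564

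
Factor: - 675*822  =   - 554850 = -  2^1*3^4*5^2*137^1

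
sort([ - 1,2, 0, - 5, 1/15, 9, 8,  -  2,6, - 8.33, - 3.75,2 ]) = [-8.33, - 5, - 3.75,-2,-1,0, 1/15, 2,2,6, 8,9 ] 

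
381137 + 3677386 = 4058523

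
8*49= 392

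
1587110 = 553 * 2870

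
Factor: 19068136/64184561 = 2^3*7^( - 3)*187127^( - 1) * 2383517^1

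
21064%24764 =21064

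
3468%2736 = 732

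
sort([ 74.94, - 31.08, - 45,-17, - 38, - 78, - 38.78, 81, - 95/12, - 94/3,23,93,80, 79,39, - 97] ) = [ - 97,  -  78,-45,-38.78, - 38, - 94/3, - 31.08, -17,-95/12, 23,39,  74.94, 79, 80, 81 , 93] 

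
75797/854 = 88 +645/854 = 88.76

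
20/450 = 2/45 = 0.04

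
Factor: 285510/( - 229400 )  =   - 2^( - 2 )*3^1*5^( - 1)*37^( - 1 )*307^1 = - 921/740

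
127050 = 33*3850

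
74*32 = 2368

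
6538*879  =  5746902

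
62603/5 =12520 + 3/5   =  12520.60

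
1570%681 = 208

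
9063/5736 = 3021/1912 = 1.58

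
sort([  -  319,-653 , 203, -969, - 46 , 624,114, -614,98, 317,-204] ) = [ - 969, -653, - 614, - 319 ,- 204 , - 46,  98, 114,203,317 , 624 ] 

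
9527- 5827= 3700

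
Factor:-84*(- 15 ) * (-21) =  - 26460 = - 2^2*3^3*5^1*7^2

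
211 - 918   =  -707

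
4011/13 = 308 + 7/13=308.54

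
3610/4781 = 3610/4781 = 0.76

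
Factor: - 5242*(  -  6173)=32358866= 2^1*2621^1*6173^1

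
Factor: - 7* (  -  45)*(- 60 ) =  - 18900 = -2^2*3^3* 5^2*7^1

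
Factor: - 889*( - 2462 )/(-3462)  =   - 3^( - 1) * 7^1 * 127^1*577^( -1)  *1231^1 = - 1094359/1731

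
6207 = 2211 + 3996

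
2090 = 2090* 1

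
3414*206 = 703284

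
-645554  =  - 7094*91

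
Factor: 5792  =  2^5 * 181^1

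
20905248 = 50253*416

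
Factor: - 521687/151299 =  - 3^( - 2 )*233^1  *2239^1 * 16811^ (  -  1)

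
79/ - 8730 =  - 1 + 8651/8730=   - 0.01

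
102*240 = 24480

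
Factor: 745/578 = 2^(-1 )* 5^1*17^( - 2) * 149^1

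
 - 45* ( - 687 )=30915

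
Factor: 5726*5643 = 2^1*3^3*7^1*11^1*19^1*409^1 = 32311818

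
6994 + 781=7775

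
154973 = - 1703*(  -  91)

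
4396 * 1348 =5925808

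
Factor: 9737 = 7^1*13^1 * 107^1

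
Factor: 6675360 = 2^5*3^1*5^1*13907^1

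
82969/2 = 41484 + 1/2 = 41484.50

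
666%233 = 200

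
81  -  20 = 61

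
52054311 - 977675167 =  - 925620856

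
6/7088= 3/3544= 0.00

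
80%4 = 0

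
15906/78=2651/13 = 203.92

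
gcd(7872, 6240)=96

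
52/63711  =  52/63711  =  0.00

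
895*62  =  55490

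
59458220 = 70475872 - 11017652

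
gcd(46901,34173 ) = 1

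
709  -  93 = 616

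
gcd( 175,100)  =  25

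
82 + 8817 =8899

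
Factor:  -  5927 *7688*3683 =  - 2^3 * 29^1 * 31^2 * 127^1*5927^1 = -167822436008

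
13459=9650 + 3809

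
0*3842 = 0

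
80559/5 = 80559/5 = 16111.80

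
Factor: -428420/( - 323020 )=691/521  =  521^( - 1)*691^1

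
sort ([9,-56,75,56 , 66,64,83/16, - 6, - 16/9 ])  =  [ - 56, - 6,-16/9,83/16, 9, 56, 64, 66 , 75 ] 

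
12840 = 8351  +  4489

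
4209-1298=2911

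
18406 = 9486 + 8920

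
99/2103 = 33/701 = 0.05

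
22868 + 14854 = 37722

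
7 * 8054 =56378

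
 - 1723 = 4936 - 6659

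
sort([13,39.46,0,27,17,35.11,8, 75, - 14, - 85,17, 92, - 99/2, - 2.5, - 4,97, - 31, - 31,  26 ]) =[ - 85, - 99/2,  -  31,  -  31, - 14 , - 4, - 2.5, 0,8, 13,17,  17,26,27, 35.11,39.46,75, 92,97 ] 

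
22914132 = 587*39036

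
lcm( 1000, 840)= 21000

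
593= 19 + 574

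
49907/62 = 804 + 59/62=804.95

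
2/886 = 1/443 = 0.00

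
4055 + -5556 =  - 1501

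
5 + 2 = 7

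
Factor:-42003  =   - 3^2*13^1*359^1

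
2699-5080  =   - 2381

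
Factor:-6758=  - 2^1*31^1*109^1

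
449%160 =129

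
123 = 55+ 68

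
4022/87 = 4022/87 = 46.23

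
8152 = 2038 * 4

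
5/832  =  5/832 =0.01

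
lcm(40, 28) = 280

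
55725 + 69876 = 125601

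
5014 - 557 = 4457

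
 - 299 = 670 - 969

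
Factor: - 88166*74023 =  - 6526311818 = - 2^1*13^1*79^1 * 937^1 * 3391^1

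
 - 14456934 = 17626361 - 32083295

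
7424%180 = 44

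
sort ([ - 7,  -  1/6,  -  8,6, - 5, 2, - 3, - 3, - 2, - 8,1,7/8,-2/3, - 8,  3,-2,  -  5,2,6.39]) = [ - 8,  -  8, - 8,  -  7, - 5, - 5, - 3, - 3, - 2,- 2, - 2/3, - 1/6, 7/8,1,2, 2,3, 6, 6.39]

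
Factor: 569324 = 2^2  *7^1*20333^1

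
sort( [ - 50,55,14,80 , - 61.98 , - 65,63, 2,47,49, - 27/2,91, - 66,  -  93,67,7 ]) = [ - 93, - 66, - 65,-61.98, - 50 , -27/2,2 , 7, 14,47,49,55,63,67,80,91 ] 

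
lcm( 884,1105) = 4420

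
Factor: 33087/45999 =41/57 = 3^ ( - 1) * 19^( - 1)  *41^1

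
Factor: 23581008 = 2^4 *3^2*11^1*14887^1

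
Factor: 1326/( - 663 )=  - 2^1 = -2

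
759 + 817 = 1576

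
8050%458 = 264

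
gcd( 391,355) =1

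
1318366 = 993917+324449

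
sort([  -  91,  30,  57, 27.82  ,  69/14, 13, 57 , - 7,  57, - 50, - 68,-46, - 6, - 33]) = [ - 91, - 68, - 50, - 46,-33,- 7 , - 6, 69/14, 13,27.82, 30,57,57,  57]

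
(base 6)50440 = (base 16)19F8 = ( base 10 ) 6648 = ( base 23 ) CD1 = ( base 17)1601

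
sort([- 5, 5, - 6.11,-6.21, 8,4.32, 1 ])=[ - 6.21 ,-6.11, - 5,1, 4.32,5, 8]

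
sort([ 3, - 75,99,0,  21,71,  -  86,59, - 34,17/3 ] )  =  [- 86, - 75,-34,0, 3,  17/3, 21,59 , 71 , 99 ]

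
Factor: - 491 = - 491^1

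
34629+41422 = 76051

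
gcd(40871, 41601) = 1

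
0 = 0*227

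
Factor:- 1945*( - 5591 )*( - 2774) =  - 2^1*5^1*19^1*73^1*389^1 * 5591^1  =  -30165849130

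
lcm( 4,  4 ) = 4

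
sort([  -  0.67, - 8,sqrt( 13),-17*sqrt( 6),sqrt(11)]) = [ - 17*sqrt( 6), - 8, -0.67,  sqrt(11 ), sqrt( 13 ) ]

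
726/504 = 1 + 37/84 = 1.44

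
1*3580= 3580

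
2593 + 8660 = 11253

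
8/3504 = 1/438 = 0.00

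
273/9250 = 273/9250=0.03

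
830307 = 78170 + 752137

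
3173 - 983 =2190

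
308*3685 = 1134980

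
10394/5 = 2078 + 4/5 = 2078.80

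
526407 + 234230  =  760637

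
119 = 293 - 174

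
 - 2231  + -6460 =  - 8691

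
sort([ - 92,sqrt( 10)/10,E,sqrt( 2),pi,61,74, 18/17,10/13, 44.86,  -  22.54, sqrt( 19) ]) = [  -  92, - 22.54, sqrt( 10)/10 , 10/13,18/17 , sqrt( 2 ), E,pi,sqrt( 19),44.86,61, 74 ]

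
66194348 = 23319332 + 42875016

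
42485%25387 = 17098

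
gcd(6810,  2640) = 30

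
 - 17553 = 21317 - 38870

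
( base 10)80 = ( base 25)35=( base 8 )120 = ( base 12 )68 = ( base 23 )3b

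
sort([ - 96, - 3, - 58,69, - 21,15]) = [ - 96, - 58, - 21, - 3, 15,69] 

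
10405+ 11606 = 22011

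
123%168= 123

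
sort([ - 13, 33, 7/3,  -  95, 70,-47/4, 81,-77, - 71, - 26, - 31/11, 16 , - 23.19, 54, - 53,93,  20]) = [-95, - 77, - 71,-53, - 26,-23.19, - 13, - 47/4, -31/11, 7/3, 16,  20 , 33,54, 70, 81, 93]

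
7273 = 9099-1826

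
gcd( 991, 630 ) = 1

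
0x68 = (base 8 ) 150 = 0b1101000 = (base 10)104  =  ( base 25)44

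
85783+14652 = 100435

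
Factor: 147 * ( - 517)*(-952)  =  72351048 = 2^3* 3^1*7^3 * 11^1*17^1*47^1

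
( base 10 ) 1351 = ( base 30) 1f1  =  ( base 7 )3640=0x547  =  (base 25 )241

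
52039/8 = 6504 + 7/8 = 6504.88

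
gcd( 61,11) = 1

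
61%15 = 1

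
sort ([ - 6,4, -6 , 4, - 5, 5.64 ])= [-6,-6,-5, 4 , 4, 5.64]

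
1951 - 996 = 955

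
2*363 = 726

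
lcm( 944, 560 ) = 33040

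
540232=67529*8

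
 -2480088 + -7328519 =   -  9808607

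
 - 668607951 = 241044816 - 909652767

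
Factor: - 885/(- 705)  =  59/47 = 47^(-1)*59^1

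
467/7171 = 467/7171  =  0.07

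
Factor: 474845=5^1*7^1*13567^1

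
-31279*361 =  - 11291719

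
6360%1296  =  1176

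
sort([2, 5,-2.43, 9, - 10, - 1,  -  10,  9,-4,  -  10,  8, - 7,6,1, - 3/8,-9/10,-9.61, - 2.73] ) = [-10, - 10,-10,-9.61, - 7, - 4,-2.73, - 2.43, - 1,-9/10,- 3/8, 1 , 2, 5 , 6,8,9,9 ]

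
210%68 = 6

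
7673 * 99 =759627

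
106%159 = 106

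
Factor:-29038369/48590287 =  - 37^ ( - 1 )*919^( - 1)* 1429^ ( - 1 ) * 29038369^1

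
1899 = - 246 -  - 2145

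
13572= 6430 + 7142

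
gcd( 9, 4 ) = 1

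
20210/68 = 297 + 7/34 = 297.21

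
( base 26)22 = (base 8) 66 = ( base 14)3C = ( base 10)54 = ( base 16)36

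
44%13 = 5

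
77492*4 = 309968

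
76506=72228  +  4278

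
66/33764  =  33/16882 = 0.00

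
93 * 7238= 673134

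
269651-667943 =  - 398292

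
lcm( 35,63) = 315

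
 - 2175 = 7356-9531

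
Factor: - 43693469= - 43693469^1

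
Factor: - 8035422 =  - 2^1 * 3^1*241^1*5557^1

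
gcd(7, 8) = 1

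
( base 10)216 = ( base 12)160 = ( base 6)1000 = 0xD8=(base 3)22000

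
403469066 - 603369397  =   - 199900331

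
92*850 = 78200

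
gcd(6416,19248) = 6416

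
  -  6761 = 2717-9478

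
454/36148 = 227/18074 = 0.01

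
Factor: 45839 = 23^1*1993^1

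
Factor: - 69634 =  - 2^1*37^1*941^1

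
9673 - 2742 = 6931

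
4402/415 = 4402/415 = 10.61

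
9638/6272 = 1 + 1683/3136 = 1.54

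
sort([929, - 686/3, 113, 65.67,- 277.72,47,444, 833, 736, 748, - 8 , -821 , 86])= [ - 821, - 277.72 , - 686/3, - 8, 47,  65.67, 86,113 , 444 , 736,748 , 833  ,  929]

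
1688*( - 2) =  - 3376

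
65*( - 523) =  - 33995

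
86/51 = 1 + 35/51 = 1.69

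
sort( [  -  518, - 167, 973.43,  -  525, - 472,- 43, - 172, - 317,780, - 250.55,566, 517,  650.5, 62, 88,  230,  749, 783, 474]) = [ - 525,  -  518,-472, - 317,- 250.55, - 172, - 167,- 43,62,88, 230, 474,517,  566 , 650.5, 749, 780,783, 973.43 ]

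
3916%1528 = 860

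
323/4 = 80 + 3/4 = 80.75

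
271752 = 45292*6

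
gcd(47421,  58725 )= 9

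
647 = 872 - 225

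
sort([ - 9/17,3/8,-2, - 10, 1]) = [ - 10,  -  2, - 9/17,3/8,1] 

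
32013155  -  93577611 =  - 61564456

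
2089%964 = 161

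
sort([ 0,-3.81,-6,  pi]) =[ - 6,-3.81,0,pi] 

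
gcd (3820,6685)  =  955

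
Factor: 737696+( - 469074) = 268622 = 2^1*19^1  *7069^1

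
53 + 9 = 62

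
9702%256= 230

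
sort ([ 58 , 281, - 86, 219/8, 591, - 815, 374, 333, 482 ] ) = [ - 815 , - 86, 219/8,58,  281, 333, 374, 482  ,  591]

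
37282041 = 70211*531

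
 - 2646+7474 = 4828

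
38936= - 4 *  ( -9734)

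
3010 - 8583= -5573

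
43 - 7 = 36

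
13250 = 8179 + 5071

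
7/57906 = 7/57906= 0.00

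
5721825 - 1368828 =4352997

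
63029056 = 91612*688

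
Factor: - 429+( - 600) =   -  1029 = -3^1*7^3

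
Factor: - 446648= - 2^3*31^1*1801^1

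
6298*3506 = 22080788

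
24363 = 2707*9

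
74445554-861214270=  - 786768716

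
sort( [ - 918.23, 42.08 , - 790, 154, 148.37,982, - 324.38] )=[ - 918.23, - 790 , - 324.38, 42.08,148.37, 154, 982] 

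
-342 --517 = 175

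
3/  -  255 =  - 1 + 84/85 = - 0.01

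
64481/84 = 64481/84= 767.63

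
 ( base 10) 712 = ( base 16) 2c8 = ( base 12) 4B4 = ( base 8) 1310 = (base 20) 1FC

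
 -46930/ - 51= 46930/51 = 920.20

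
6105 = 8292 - 2187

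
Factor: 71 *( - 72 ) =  - 2^3 *3^2 * 71^1 = -5112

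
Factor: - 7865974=-2^1*751^1*5237^1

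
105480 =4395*24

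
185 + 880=1065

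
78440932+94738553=173179485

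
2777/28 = 2777/28  =  99.18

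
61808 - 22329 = 39479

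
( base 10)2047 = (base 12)1227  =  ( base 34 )1q7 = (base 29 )2ch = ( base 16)7FF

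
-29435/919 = - 33 + 892/919= -32.03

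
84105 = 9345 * 9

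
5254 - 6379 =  - 1125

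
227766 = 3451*66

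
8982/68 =4491/34=132.09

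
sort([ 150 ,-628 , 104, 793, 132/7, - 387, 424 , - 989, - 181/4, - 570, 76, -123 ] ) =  [ - 989,-628, - 570, - 387, - 123 , - 181/4 , 132/7,76, 104 , 150,  424, 793 ]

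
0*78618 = 0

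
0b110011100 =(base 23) HL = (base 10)412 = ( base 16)19c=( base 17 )174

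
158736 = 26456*6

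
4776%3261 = 1515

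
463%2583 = 463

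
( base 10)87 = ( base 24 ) 3F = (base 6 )223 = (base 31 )2P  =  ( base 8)127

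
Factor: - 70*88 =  - 2^4*5^1 * 7^1*11^1 = -6160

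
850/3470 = 85/347 = 0.24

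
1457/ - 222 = -1457/222 =- 6.56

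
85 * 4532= 385220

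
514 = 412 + 102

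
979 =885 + 94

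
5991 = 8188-2197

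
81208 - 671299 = -590091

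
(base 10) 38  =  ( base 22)1g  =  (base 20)1I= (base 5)123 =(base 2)100110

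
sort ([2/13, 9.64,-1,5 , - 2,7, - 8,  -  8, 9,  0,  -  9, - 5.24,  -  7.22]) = [ - 9, -8,  -  8, - 7.22, - 5.24, - 2, - 1, 0, 2/13,5, 7 , 9,9.64] 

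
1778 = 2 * 889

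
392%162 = 68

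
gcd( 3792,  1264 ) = 1264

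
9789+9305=19094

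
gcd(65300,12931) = 1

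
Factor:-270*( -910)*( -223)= -54791100= - 2^2*3^3 * 5^2*7^1*13^1*223^1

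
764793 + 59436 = 824229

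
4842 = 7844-3002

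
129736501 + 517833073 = 647569574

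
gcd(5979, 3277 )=1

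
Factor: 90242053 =11^1*1427^1 *5749^1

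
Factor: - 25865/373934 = -2^( - 1 ) * 5^1*7^1*11^( - 1 )*23^( - 1) = -35/506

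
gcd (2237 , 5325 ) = 1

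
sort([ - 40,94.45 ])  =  [-40, 94.45 ]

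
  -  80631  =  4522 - 85153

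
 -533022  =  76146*( - 7 ) 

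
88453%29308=529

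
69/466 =69/466 = 0.15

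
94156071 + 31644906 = 125800977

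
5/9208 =5/9208=0.00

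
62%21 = 20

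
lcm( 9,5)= 45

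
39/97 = 39/97 = 0.40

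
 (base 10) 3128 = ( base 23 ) 5L0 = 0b110000111000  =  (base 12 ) 1988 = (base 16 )C38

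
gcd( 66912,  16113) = 123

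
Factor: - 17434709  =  -647^1*26947^1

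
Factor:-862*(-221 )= 2^1*13^1*  17^1 * 431^1= 190502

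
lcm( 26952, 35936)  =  107808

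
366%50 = 16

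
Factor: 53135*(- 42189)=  - 3^1*5^1*7^3 * 41^1*10627^1= - 2241712515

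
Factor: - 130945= - 5^1 * 26189^1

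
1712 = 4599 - 2887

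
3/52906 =3/52906 = 0.00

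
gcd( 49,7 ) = 7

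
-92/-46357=92/46357 = 0.00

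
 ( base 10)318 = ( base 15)163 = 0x13E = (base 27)BL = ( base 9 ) 383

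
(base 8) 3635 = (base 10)1949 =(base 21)48H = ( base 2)11110011101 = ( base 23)3FH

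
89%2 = 1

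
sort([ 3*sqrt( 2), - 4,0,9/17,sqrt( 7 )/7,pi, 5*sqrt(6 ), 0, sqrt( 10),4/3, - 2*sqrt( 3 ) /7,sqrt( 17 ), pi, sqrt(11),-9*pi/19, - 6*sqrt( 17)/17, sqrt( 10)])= [  -  4,-9*pi/19,  -  6*sqrt( 17 ) /17,-2 * sqrt( 3)/7,  0, 0,sqrt( 7 ) /7,9/17, 4/3, pi, pi,sqrt( 10), sqrt( 10 ),sqrt( 11 ),sqrt (17 ) , 3*sqrt( 2),5*sqrt (6 ) ] 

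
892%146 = 16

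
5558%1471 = 1145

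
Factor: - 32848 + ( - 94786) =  - 127634 =- 2^1 * 13^1*4909^1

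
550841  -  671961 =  - 121120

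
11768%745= 593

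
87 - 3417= -3330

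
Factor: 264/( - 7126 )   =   - 2^2*3^1 * 7^ ( -1) * 11^1*509^( - 1) = - 132/3563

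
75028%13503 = 7513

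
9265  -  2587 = 6678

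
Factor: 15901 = 15901^1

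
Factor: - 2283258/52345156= -2^(- 1 )*3^1 * 79^1*4817^1*13086289^ (-1)  =  -1141629/26172578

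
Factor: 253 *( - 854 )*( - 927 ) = 200289474 = 2^1*3^2 * 7^1*11^1 *23^1*61^1*103^1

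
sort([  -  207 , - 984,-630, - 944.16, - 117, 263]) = [-984, - 944.16 , - 630,- 207, - 117, 263]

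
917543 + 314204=1231747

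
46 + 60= 106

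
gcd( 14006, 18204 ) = 2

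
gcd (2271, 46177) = 757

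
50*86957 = 4347850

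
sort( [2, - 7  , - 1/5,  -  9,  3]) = [  -  9, - 7, - 1/5, 2,  3]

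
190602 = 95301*2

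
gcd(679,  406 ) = 7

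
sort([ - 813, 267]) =[ - 813 , 267 ] 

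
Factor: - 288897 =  - 3^1*7^1*13757^1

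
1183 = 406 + 777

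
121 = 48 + 73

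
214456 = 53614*4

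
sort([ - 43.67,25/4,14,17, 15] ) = [  -  43.67,25/4,14,15,  17 ]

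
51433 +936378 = 987811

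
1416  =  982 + 434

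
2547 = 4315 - 1768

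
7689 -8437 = -748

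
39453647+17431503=56885150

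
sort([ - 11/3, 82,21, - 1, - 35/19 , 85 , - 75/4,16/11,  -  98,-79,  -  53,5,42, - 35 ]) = [ - 98,  -  79, - 53 ,- 35,-75/4, - 11/3,-35/19, - 1,16/11, 5, 21, 42,82, 85 ]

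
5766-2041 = 3725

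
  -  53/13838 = -53/13838 = - 0.00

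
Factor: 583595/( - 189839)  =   - 5^1*13^( - 1)*17^(-1 )*859^( - 1)*116719^1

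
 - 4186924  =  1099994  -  5286918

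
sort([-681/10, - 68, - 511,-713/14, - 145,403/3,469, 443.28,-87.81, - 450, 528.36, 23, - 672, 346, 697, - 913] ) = [-913 , - 672, - 511,-450, - 145, - 87.81, - 681/10,-68, - 713/14,23, 403/3,346, 443.28, 469, 528.36, 697]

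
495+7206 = 7701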